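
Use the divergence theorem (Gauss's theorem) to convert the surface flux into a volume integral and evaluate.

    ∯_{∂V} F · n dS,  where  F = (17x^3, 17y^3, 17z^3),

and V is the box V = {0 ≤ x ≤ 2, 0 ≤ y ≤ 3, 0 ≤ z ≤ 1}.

By the divergence theorem,

    ∯_{∂V} F · n dS = ∭_V (∇ · F) dV.

Compute the divergence:
    ∇ · F = ∂F_x/∂x + ∂F_y/∂y + ∂F_z/∂z = 51x^2 + 51y^2 + 51z^2.

V is a rectangular box, so dV = dx dy dz with 0 ≤ x ≤ 2, 0 ≤ y ≤ 3, 0 ≤ z ≤ 1.

Integrate (51x^2 + 51y^2 + 51z^2) over V as an iterated integral:

    ∭_V (∇·F) dV = ∫_0^{2} ∫_0^{3} ∫_0^{1} (51x^2 + 51y^2 + 51z^2) dz dy dx.

Inner (z from 0 to 1): 51x^2 + 51y^2 + 17.
Middle (y from 0 to 3): 153x^2 + 510.
Outer (x from 0 to 2): 1428.

Therefore ∯_{∂V} F · n dS = 1428.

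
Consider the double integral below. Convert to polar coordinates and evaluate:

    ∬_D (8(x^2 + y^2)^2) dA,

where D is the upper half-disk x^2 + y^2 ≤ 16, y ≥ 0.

The region D is 0 ≤ r ≤ 4, 0 ≤ θ ≤ π in polar coordinates, where x = r cos(θ), y = r sin(θ), and dA = r dr dθ.

Under the substitution, the integrand becomes 8r^4, so

    ∬_D (8(x^2 + y^2)^2) dA = ∫_{0}^{π} ∫_{0}^{4} (8r^4) · r dr dθ.

Inner integral (in r): ∫_{0}^{4} (8r^4) · r dr = 16384/3.

Outer integral (in θ): ∫_{0}^{π} (16384/3) dθ = 16384π/3.

Therefore ∬_D (8(x^2 + y^2)^2) dA = 16384π/3.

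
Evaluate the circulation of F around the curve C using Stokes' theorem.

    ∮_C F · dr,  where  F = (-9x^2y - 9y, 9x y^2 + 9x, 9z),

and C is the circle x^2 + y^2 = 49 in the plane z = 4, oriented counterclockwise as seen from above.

Let S be the flat disk x^2 + y^2 ≤ 49 in the plane z = 4, with upward unit normal n̂ = ẑ. By Stokes' theorem,

    ∮_C F · dr = ∬_S (∇ × F) · n̂ dS = ∬_D (curl F)_z dA,

where D is the disk x^2 + y^2 ≤ 49.

Compute the curl of F = (-9x^2y - 9y, 9x y^2 + 9x, 9z):
    (∇ × F)_x = ∂F_z/∂y - ∂F_y/∂z = 0,
    (∇ × F)_y = ∂F_x/∂z - ∂F_z/∂x = 0,
    (∇ × F)_z = ∂F_y/∂x - ∂F_x/∂y = 9x^2 + 9y^2 + 18.

On z = 4, (curl F)_z = 9x^2 + 9y^2 + 18.

Convert to polar (x = r cos θ, y = r sin θ, dA = r dr dθ); the integrand becomes 9r^2 + 18, so

    ∬_D (curl F)_z dA = ∫_0^{2π} ∫_0^{7} (9r^2 + 18) · r dr dθ.

Inner (r from 0 to 7): 23373/4.
Outer (θ from 0 to 2π): 23373π/2.

Therefore ∮_C F · dr = 23373π/2.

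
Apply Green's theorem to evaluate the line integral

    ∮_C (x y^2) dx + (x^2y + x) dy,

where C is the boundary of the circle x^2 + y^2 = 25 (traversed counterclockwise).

Green's theorem converts the closed line integral into a double integral over the enclosed region D:

    ∮_C P dx + Q dy = ∬_D (∂Q/∂x - ∂P/∂y) dA.

Here P = x y^2, Q = x^2y + x, so

    ∂Q/∂x = 2x y + 1,    ∂P/∂y = 2x y,
    ∂Q/∂x - ∂P/∂y = 1.

D is the region x^2 + y^2 ≤ 25. Evaluating the double integral:

In polar coordinates (x = r cos θ, y = r sin θ, dA = r dr dθ) the integrand becomes 1, so

    ∬_D (1) dA = ∫_0^{2π} ∫_0^{5} (1) · r dr dθ.

Inner (r from 0 to 5): 25/2.
Outer (θ from 0 to 2π): 25π.

Therefore ∮_C P dx + Q dy = 25π.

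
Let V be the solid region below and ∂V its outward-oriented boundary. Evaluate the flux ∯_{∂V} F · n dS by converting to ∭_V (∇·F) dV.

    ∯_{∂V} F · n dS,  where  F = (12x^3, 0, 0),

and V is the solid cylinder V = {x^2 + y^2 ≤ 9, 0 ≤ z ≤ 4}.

By the divergence theorem,

    ∯_{∂V} F · n dS = ∭_V (∇ · F) dV.

Compute the divergence:
    ∇ · F = ∂F_x/∂x + ∂F_y/∂y + ∂F_z/∂z = 36x^2 + 0 + 0 = 36x^2.

In cylindrical coordinates, x = r cos(θ), y = r sin(θ), z = z, dV = r dr dθ dz, with 0 ≤ r ≤ 3, 0 ≤ θ ≤ 2π, 0 ≤ z ≤ 4.

The integrand, after substitution and multiplying by the volume element, becomes (36r^2cos(θ)^2) · r, so

    ∭_V (∇·F) dV = ∫_0^{2π} ∫_0^{3} ∫_0^{4} (36r^2cos(θ)^2) · r dz dr dθ.

Inner (z from 0 to 4): 144r^3cos(θ)^2.
Middle (r from 0 to 3): 2916cos(θ)^2.
Outer (θ from 0 to 2π): 2916π.

Therefore ∯_{∂V} F · n dS = 2916π.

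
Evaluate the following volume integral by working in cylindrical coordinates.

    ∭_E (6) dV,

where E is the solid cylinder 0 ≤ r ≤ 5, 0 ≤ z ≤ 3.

In cylindrical coordinates, x = r cos(θ), y = r sin(θ), z = z, and dV = r dr dθ dz.

The integrand becomes 6, so

    ∭_E (6) dV = ∫_{0}^{2π} ∫_{0}^{5} ∫_{0}^{3} (6) · r dz dr dθ.

Inner (z): 18r.
Middle (r from 0 to 5): 225.
Outer (θ): 450π.

Therefore the triple integral equals 450π.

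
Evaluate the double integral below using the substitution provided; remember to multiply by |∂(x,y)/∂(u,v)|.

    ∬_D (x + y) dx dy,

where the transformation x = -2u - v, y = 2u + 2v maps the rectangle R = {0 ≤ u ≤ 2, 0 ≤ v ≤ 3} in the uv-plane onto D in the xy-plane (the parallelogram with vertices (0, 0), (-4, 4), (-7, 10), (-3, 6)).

Compute the Jacobian determinant of (x, y) with respect to (u, v):

    ∂(x,y)/∂(u,v) = | -2  -1 | = (-2)(2) - (-1)(2) = -2.
                   | 2  2 |

Its absolute value is |J| = 2 (the area scaling factor).

Substituting x = -2u - v, y = 2u + 2v into the integrand,

    x + y → v,

so the integral becomes

    ∬_R (v) · |J| du dv = ∫_0^2 ∫_0^3 (2v) dv du.

Inner (v): 9.
Outer (u): 18.

Therefore ∬_D (x + y) dx dy = 18.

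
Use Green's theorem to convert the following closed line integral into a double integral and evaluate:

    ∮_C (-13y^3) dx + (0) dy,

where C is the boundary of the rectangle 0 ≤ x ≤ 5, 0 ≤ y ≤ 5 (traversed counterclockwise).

Green's theorem converts the closed line integral into a double integral over the enclosed region D:

    ∮_C P dx + Q dy = ∬_D (∂Q/∂x - ∂P/∂y) dA.

Here P = -13y^3, Q = 0, so

    ∂Q/∂x = 0,    ∂P/∂y = -39y^2,
    ∂Q/∂x - ∂P/∂y = 39y^2.

D is the region 0 ≤ x ≤ 5, 0 ≤ y ≤ 5. Evaluating the double integral:

    ∬_D (39y^2) dA = ∫_0^{5} ∫_0^{5} (39y^2) dy dx.

Inner (y from 0 to 5): 1625.
Outer (x from 0 to 5): 8125.

Therefore ∮_C P dx + Q dy = 8125.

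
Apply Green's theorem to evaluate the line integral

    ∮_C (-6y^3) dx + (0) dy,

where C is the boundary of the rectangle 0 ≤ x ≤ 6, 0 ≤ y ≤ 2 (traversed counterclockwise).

Green's theorem converts the closed line integral into a double integral over the enclosed region D:

    ∮_C P dx + Q dy = ∬_D (∂Q/∂x - ∂P/∂y) dA.

Here P = -6y^3, Q = 0, so

    ∂Q/∂x = 0,    ∂P/∂y = -18y^2,
    ∂Q/∂x - ∂P/∂y = 18y^2.

D is the region 0 ≤ x ≤ 6, 0 ≤ y ≤ 2. Evaluating the double integral:

    ∬_D (18y^2) dA = ∫_0^{6} ∫_0^{2} (18y^2) dy dx.

Inner (y from 0 to 2): 48.
Outer (x from 0 to 6): 288.

Therefore ∮_C P dx + Q dy = 288.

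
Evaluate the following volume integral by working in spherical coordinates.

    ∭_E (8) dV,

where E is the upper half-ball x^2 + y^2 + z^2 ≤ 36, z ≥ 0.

In spherical coordinates, x = ρ sin(φ) cos(θ), y = ρ sin(φ) sin(θ), z = ρ cos(φ), and dV = ρ^2 sin(φ) dρ dφ dθ.

The integrand becomes 8, so

    ∭_E (8) dV = ∫_{0}^{2π} ∫_{0}^{π/2} ∫_{0}^{6} (8) · ρ^2 sin(φ) dρ dφ dθ.

Inner (ρ): 576sin(φ).
Middle (φ): 576.
Outer (θ): 1152π.

Therefore the triple integral equals 1152π.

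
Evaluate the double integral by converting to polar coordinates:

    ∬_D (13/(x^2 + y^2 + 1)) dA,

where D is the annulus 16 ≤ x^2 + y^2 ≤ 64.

The region D is 4 ≤ r ≤ 8, 0 ≤ θ ≤ 2π in polar coordinates, where x = r cos(θ), y = r sin(θ), and dA = r dr dθ.

Under the substitution, the integrand becomes 13/(r^2 + 1), so

    ∬_D (13/(x^2 + y^2 + 1)) dA = ∫_{0}^{2π} ∫_{4}^{8} (13/(r^2 + 1)) · r dr dθ.

Inner integral (in r): ∫_{4}^{8} (13/(r^2 + 1)) · r dr = log(75418890625sqrt(1105)/410338673).

Outer integral (in θ): ∫_{0}^{2π} (log(75418890625sqrt(1105)/410338673)) dθ = log((75418890625sqrt(1105)/410338673)^(2π)).

Therefore ∬_D (13/(x^2 + y^2 + 1)) dA = log((75418890625sqrt(1105)/410338673)^(2π)).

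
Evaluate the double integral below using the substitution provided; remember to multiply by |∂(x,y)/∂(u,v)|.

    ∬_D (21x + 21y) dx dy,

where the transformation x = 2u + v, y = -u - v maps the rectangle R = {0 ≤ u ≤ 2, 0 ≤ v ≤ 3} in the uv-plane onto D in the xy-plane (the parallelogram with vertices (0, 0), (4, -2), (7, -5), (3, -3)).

Compute the Jacobian determinant of (x, y) with respect to (u, v):

    ∂(x,y)/∂(u,v) = | 2  1 | = (2)(-1) - (1)(-1) = -1.
                   | -1  -1 |

Its absolute value is |J| = 1 (the area scaling factor).

Substituting x = 2u + v, y = -u - v into the integrand,

    21x + 21y → 21u,

so the integral becomes

    ∬_R (21u) · |J| du dv = ∫_0^2 ∫_0^3 (21u) dv du.

Inner (v): 63u.
Outer (u): 126.

Therefore ∬_D (21x + 21y) dx dy = 126.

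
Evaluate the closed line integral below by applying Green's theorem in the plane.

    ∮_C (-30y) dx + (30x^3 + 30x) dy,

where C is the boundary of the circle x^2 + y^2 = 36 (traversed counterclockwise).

Green's theorem converts the closed line integral into a double integral over the enclosed region D:

    ∮_C P dx + Q dy = ∬_D (∂Q/∂x - ∂P/∂y) dA.

Here P = -30y, Q = 30x^3 + 30x, so

    ∂Q/∂x = 90x^2 + 30,    ∂P/∂y = -30,
    ∂Q/∂x - ∂P/∂y = 90x^2 + 60.

D is the region x^2 + y^2 ≤ 36. Evaluating the double integral:

In polar coordinates (x = r cos θ, y = r sin θ, dA = r dr dθ) the integrand becomes 90r^2cos(θ)^2 + 60, so

    ∬_D (90x^2 + 60) dA = ∫_0^{2π} ∫_0^{6} (90r^2cos(θ)^2 + 60) · r dr dθ.

Inner (r from 0 to 6): 29160cos(θ)^2 + 1080.
Outer (θ from 0 to 2π): 31320π.

Therefore ∮_C P dx + Q dy = 31320π.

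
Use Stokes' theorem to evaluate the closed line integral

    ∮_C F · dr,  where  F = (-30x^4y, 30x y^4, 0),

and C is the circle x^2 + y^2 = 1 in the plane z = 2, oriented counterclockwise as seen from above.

Let S be the flat disk x^2 + y^2 ≤ 1 in the plane z = 2, with upward unit normal n̂ = ẑ. By Stokes' theorem,

    ∮_C F · dr = ∬_S (∇ × F) · n̂ dS = ∬_D (curl F)_z dA,

where D is the disk x^2 + y^2 ≤ 1.

Compute the curl of F = (-30x^4y, 30x y^4, 0):
    (∇ × F)_x = ∂F_z/∂y - ∂F_y/∂z = 0,
    (∇ × F)_y = ∂F_x/∂z - ∂F_z/∂x = 0,
    (∇ × F)_z = ∂F_y/∂x - ∂F_x/∂y = 30x^4 + 30y^4.

On z = 2, (curl F)_z = 30x^4 + 30y^4.

Convert to polar (x = r cos θ, y = r sin θ, dA = r dr dθ); the integrand becomes 30r^4(sin(θ)^4 + cos(θ)^4), so

    ∬_D (curl F)_z dA = ∫_0^{2π} ∫_0^{1} (30r^4(sin(θ)^4 + cos(θ)^4)) · r dr dθ.

Inner (r from 0 to 1): 5sin(θ)^4 + 5cos(θ)^4.
Outer (θ from 0 to 2π): 15π/2.

Therefore ∮_C F · dr = 15π/2.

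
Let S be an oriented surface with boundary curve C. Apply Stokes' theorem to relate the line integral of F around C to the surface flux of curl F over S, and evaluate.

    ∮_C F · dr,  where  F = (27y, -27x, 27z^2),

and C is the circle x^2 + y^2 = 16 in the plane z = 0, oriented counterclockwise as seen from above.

Let S be the flat disk x^2 + y^2 ≤ 16 in the plane z = 0, with upward unit normal n̂ = ẑ. By Stokes' theorem,

    ∮_C F · dr = ∬_S (∇ × F) · n̂ dS = ∬_D (curl F)_z dA,

where D is the disk x^2 + y^2 ≤ 16.

Compute the curl of F = (27y, -27x, 27z^2):
    (∇ × F)_x = ∂F_z/∂y - ∂F_y/∂z = 0,
    (∇ × F)_y = ∂F_x/∂z - ∂F_z/∂x = 0,
    (∇ × F)_z = ∂F_y/∂x - ∂F_x/∂y = -54.

On z = 0, (curl F)_z = -54.

Convert to polar (x = r cos θ, y = r sin θ, dA = r dr dθ); the integrand becomes -54, so

    ∬_D (curl F)_z dA = ∫_0^{2π} ∫_0^{4} (-54) · r dr dθ.

Inner (r from 0 to 4): -432.
Outer (θ from 0 to 2π): -864π.

Therefore ∮_C F · dr = -864π.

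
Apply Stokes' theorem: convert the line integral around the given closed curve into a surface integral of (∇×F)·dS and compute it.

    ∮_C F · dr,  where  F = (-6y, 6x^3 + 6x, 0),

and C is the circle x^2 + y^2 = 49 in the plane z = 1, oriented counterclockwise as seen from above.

Let S be the flat disk x^2 + y^2 ≤ 49 in the plane z = 1, with upward unit normal n̂ = ẑ. By Stokes' theorem,

    ∮_C F · dr = ∬_S (∇ × F) · n̂ dS = ∬_D (curl F)_z dA,

where D is the disk x^2 + y^2 ≤ 49.

Compute the curl of F = (-6y, 6x^3 + 6x, 0):
    (∇ × F)_x = ∂F_z/∂y - ∂F_y/∂z = 0,
    (∇ × F)_y = ∂F_x/∂z - ∂F_z/∂x = 0,
    (∇ × F)_z = ∂F_y/∂x - ∂F_x/∂y = 18x^2 + 12.

On z = 1, (curl F)_z = 18x^2 + 12.

Convert to polar (x = r cos θ, y = r sin θ, dA = r dr dθ); the integrand becomes 18r^2cos(θ)^2 + 12, so

    ∬_D (curl F)_z dA = ∫_0^{2π} ∫_0^{7} (18r^2cos(θ)^2 + 12) · r dr dθ.

Inner (r from 0 to 7): 21609cos(θ)^2/2 + 294.
Outer (θ from 0 to 2π): 22785π/2.

Therefore ∮_C F · dr = 22785π/2.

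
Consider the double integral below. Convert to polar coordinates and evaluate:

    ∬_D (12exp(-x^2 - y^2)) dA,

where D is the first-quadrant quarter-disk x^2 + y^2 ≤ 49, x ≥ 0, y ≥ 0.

The region D is 0 ≤ r ≤ 7, 0 ≤ θ ≤ π/2 in polar coordinates, where x = r cos(θ), y = r sin(θ), and dA = r dr dθ.

Under the substitution, the integrand becomes 12exp(-r^2), so

    ∬_D (12exp(-x^2 - y^2)) dA = ∫_{0}^{π/2} ∫_{0}^{7} (12exp(-r^2)) · r dr dθ.

Inner integral (in r): ∫_{0}^{7} (12exp(-r^2)) · r dr = 6 - 6exp(-49).

Outer integral (in θ): ∫_{0}^{π/2} (6 - 6exp(-49)) dθ = -3π exp(-49) + 3π.

Therefore ∬_D (12exp(-x^2 - y^2)) dA = -3π exp(-49) + 3π.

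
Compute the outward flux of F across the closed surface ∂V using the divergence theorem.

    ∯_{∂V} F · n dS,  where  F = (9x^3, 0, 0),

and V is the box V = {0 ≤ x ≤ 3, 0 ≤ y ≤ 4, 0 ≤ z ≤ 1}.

By the divergence theorem,

    ∯_{∂V} F · n dS = ∭_V (∇ · F) dV.

Compute the divergence:
    ∇ · F = ∂F_x/∂x + ∂F_y/∂y + ∂F_z/∂z = 27x^2 + 0 + 0 = 27x^2.

V is a rectangular box, so dV = dx dy dz with 0 ≤ x ≤ 3, 0 ≤ y ≤ 4, 0 ≤ z ≤ 1.

Integrate (27x^2) over V as an iterated integral:

    ∭_V (∇·F) dV = ∫_0^{3} ∫_0^{4} ∫_0^{1} (27x^2) dz dy dx.

Inner (z from 0 to 1): 27x^2.
Middle (y from 0 to 4): 108x^2.
Outer (x from 0 to 3): 972.

Therefore ∯_{∂V} F · n dS = 972.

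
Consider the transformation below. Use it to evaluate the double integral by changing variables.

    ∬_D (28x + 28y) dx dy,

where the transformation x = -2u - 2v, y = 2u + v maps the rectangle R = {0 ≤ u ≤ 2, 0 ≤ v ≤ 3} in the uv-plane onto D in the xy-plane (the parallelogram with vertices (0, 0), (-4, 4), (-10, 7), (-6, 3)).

Compute the Jacobian determinant of (x, y) with respect to (u, v):

    ∂(x,y)/∂(u,v) = | -2  -2 | = (-2)(1) - (-2)(2) = 2.
                   | 2  1 |

Its absolute value is |J| = 2 (the area scaling factor).

Substituting x = -2u - 2v, y = 2u + v into the integrand,

    28x + 28y → -28v,

so the integral becomes

    ∬_R (-28v) · |J| du dv = ∫_0^2 ∫_0^3 (-56v) dv du.

Inner (v): -252.
Outer (u): -504.

Therefore ∬_D (28x + 28y) dx dy = -504.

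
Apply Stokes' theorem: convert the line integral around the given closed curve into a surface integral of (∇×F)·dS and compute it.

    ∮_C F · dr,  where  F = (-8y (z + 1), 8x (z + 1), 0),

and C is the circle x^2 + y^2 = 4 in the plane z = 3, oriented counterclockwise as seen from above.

Let S be the flat disk x^2 + y^2 ≤ 4 in the plane z = 3, with upward unit normal n̂ = ẑ. By Stokes' theorem,

    ∮_C F · dr = ∬_S (∇ × F) · n̂ dS = ∬_D (curl F)_z dA,

where D is the disk x^2 + y^2 ≤ 4.

Compute the curl of F = (-8y (z + 1), 8x (z + 1), 0):
    (∇ × F)_x = ∂F_z/∂y - ∂F_y/∂z = -8x,
    (∇ × F)_y = ∂F_x/∂z - ∂F_z/∂x = -8y,
    (∇ × F)_z = ∂F_y/∂x - ∂F_x/∂y = 16z + 16.

On z = 3, (curl F)_z = 64.

Convert to polar (x = r cos θ, y = r sin θ, dA = r dr dθ); the integrand becomes 64, so

    ∬_D (curl F)_z dA = ∫_0^{2π} ∫_0^{2} (64) · r dr dθ.

Inner (r from 0 to 2): 128.
Outer (θ from 0 to 2π): 256π.

Therefore ∮_C F · dr = 256π.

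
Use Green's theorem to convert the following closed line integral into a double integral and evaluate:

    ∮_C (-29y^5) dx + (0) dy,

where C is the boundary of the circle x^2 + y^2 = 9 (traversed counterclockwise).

Green's theorem converts the closed line integral into a double integral over the enclosed region D:

    ∮_C P dx + Q dy = ∬_D (∂Q/∂x - ∂P/∂y) dA.

Here P = -29y^5, Q = 0, so

    ∂Q/∂x = 0,    ∂P/∂y = -145y^4,
    ∂Q/∂x - ∂P/∂y = 145y^4.

D is the region x^2 + y^2 ≤ 9. Evaluating the double integral:

In polar coordinates (x = r cos θ, y = r sin θ, dA = r dr dθ) the integrand becomes 145r^4sin(θ)^4, so

    ∬_D (145y^4) dA = ∫_0^{2π} ∫_0^{3} (145r^4sin(θ)^4) · r dr dθ.

Inner (r from 0 to 3): 35235sin(θ)^4/2.
Outer (θ from 0 to 2π): 105705π/8.

Therefore ∮_C P dx + Q dy = 105705π/8.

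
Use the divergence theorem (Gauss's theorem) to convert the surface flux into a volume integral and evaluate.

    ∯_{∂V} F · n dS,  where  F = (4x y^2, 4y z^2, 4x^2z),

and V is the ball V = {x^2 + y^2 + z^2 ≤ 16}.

By the divergence theorem,

    ∯_{∂V} F · n dS = ∭_V (∇ · F) dV.

Compute the divergence:
    ∇ · F = ∂F_x/∂x + ∂F_y/∂y + ∂F_z/∂z = 4y^2 + 4z^2 + 4x^2 = 4x^2 + 4y^2 + 4z^2.

In spherical coordinates, x = ρ sin(φ) cos(θ), y = ρ sin(φ) sin(θ), z = ρ cos(φ), dV = ρ^2 sin(φ) dρ dφ dθ, with 0 ≤ ρ ≤ 4, 0 ≤ φ ≤ π, 0 ≤ θ ≤ 2π.

The integrand, after substitution and multiplying by the volume element, becomes (4ρ^2) · ρ^2 sin(φ), so

    ∭_V (∇·F) dV = ∫_0^{2π} ∫_0^{π} ∫_0^{4} (4ρ^2) · ρ^2 sin(φ) dρ dφ dθ.

Inner (ρ from 0 to 4): 4096sin(φ)/5.
Middle (φ from 0 to π): 8192/5.
Outer (θ from 0 to 2π): 16384π/5.

Therefore ∯_{∂V} F · n dS = 16384π/5.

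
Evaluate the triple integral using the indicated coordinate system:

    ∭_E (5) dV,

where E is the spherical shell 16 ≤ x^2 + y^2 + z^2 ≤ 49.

In spherical coordinates, x = ρ sin(φ) cos(θ), y = ρ sin(φ) sin(θ), z = ρ cos(φ), and dV = ρ^2 sin(φ) dρ dφ dθ.

The integrand becomes 5, so

    ∭_E (5) dV = ∫_{0}^{2π} ∫_{0}^{π} ∫_{4}^{7} (5) · ρ^2 sin(φ) dρ dφ dθ.

Inner (ρ): 465sin(φ).
Middle (φ): 930.
Outer (θ): 1860π.

Therefore the triple integral equals 1860π.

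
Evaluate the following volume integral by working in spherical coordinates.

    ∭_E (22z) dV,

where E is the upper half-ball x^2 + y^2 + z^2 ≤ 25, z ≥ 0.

In spherical coordinates, x = ρ sin(φ) cos(θ), y = ρ sin(φ) sin(θ), z = ρ cos(φ), and dV = ρ^2 sin(φ) dρ dφ dθ.

The integrand becomes 22ρ cos(φ), so

    ∭_E (22z) dV = ∫_{0}^{2π} ∫_{0}^{π/2} ∫_{0}^{5} (22ρ cos(φ)) · ρ^2 sin(φ) dρ dφ dθ.

Inner (ρ): 6875sin(2φ)/4.
Middle (φ): 6875/4.
Outer (θ): 6875π/2.

Therefore the triple integral equals 6875π/2.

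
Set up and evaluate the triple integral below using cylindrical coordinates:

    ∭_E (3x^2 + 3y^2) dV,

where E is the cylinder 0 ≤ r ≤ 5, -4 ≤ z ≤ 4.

In cylindrical coordinates, x = r cos(θ), y = r sin(θ), z = z, and dV = r dr dθ dz.

The integrand becomes 3r^2, so

    ∭_E (3x^2 + 3y^2) dV = ∫_{0}^{2π} ∫_{0}^{5} ∫_{-4}^{4} (3r^2) · r dz dr dθ.

Inner (z): 24r^3.
Middle (r from 0 to 5): 3750.
Outer (θ): 7500π.

Therefore the triple integral equals 7500π.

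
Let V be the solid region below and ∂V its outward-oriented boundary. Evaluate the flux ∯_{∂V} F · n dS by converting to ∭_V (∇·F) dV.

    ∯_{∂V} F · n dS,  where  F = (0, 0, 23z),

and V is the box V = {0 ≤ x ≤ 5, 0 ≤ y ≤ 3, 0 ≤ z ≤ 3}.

By the divergence theorem,

    ∯_{∂V} F · n dS = ∭_V (∇ · F) dV.

Compute the divergence:
    ∇ · F = ∂F_x/∂x + ∂F_y/∂y + ∂F_z/∂z = 0 + 0 + 23 = 23.

V is a rectangular box, so dV = dx dy dz with 0 ≤ x ≤ 5, 0 ≤ y ≤ 3, 0 ≤ z ≤ 3.

Integrate (23) over V as an iterated integral:

    ∭_V (∇·F) dV = ∫_0^{5} ∫_0^{3} ∫_0^{3} (23) dz dy dx.

Inner (z from 0 to 3): 69.
Middle (y from 0 to 3): 207.
Outer (x from 0 to 5): 1035.

Therefore ∯_{∂V} F · n dS = 1035.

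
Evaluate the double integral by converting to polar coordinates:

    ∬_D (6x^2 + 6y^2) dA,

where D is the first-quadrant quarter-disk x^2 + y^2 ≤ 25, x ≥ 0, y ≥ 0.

The region D is 0 ≤ r ≤ 5, 0 ≤ θ ≤ π/2 in polar coordinates, where x = r cos(θ), y = r sin(θ), and dA = r dr dθ.

Under the substitution, the integrand becomes 6r^2, so

    ∬_D (6x^2 + 6y^2) dA = ∫_{0}^{π/2} ∫_{0}^{5} (6r^2) · r dr dθ.

Inner integral (in r): ∫_{0}^{5} (6r^2) · r dr = 1875/2.

Outer integral (in θ): ∫_{0}^{π/2} (1875/2) dθ = 1875π/4.

Therefore ∬_D (6x^2 + 6y^2) dA = 1875π/4.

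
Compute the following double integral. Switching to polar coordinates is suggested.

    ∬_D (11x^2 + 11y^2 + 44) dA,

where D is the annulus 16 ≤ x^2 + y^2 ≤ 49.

The region D is 4 ≤ r ≤ 7, 0 ≤ θ ≤ 2π in polar coordinates, where x = r cos(θ), y = r sin(θ), and dA = r dr dθ.

Under the substitution, the integrand becomes 11r^2 + 44, so

    ∬_D (11x^2 + 11y^2 + 44) dA = ∫_{0}^{2π} ∫_{4}^{7} (11r^2 + 44) · r dr dθ.

Inner integral (in r): ∫_{4}^{7} (11r^2 + 44) · r dr = 26499/4.

Outer integral (in θ): ∫_{0}^{2π} (26499/4) dθ = 26499π/2.

Therefore ∬_D (11x^2 + 11y^2 + 44) dA = 26499π/2.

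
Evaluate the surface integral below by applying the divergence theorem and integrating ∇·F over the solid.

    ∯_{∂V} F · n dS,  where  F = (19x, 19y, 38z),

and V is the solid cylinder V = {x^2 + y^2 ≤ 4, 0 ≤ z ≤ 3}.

By the divergence theorem,

    ∯_{∂V} F · n dS = ∭_V (∇ · F) dV.

Compute the divergence:
    ∇ · F = ∂F_x/∂x + ∂F_y/∂y + ∂F_z/∂z = 19 + 19 + 38 = 76.

In cylindrical coordinates, x = r cos(θ), y = r sin(θ), z = z, dV = r dr dθ dz, with 0 ≤ r ≤ 2, 0 ≤ θ ≤ 2π, 0 ≤ z ≤ 3.

The integrand, after substitution and multiplying by the volume element, becomes (76) · r, so

    ∭_V (∇·F) dV = ∫_0^{2π} ∫_0^{2} ∫_0^{3} (76) · r dz dr dθ.

Inner (z from 0 to 3): 228r.
Middle (r from 0 to 2): 456.
Outer (θ from 0 to 2π): 912π.

Therefore ∯_{∂V} F · n dS = 912π.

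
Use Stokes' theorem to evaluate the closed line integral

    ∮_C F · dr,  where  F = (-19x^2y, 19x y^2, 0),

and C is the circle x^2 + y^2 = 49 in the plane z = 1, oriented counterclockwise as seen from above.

Let S be the flat disk x^2 + y^2 ≤ 49 in the plane z = 1, with upward unit normal n̂ = ẑ. By Stokes' theorem,

    ∮_C F · dr = ∬_S (∇ × F) · n̂ dS = ∬_D (curl F)_z dA,

where D is the disk x^2 + y^2 ≤ 49.

Compute the curl of F = (-19x^2y, 19x y^2, 0):
    (∇ × F)_x = ∂F_z/∂y - ∂F_y/∂z = 0,
    (∇ × F)_y = ∂F_x/∂z - ∂F_z/∂x = 0,
    (∇ × F)_z = ∂F_y/∂x - ∂F_x/∂y = 19x^2 + 19y^2.

On z = 1, (curl F)_z = 19x^2 + 19y^2.

Convert to polar (x = r cos θ, y = r sin θ, dA = r dr dθ); the integrand becomes 19r^2, so

    ∬_D (curl F)_z dA = ∫_0^{2π} ∫_0^{7} (19r^2) · r dr dθ.

Inner (r from 0 to 7): 45619/4.
Outer (θ from 0 to 2π): 45619π/2.

Therefore ∮_C F · dr = 45619π/2.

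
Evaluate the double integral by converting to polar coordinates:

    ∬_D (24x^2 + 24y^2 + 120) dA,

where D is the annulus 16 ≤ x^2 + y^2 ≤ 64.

The region D is 4 ≤ r ≤ 8, 0 ≤ θ ≤ 2π in polar coordinates, where x = r cos(θ), y = r sin(θ), and dA = r dr dθ.

Under the substitution, the integrand becomes 24r^2 + 120, so

    ∬_D (24x^2 + 24y^2 + 120) dA = ∫_{0}^{2π} ∫_{4}^{8} (24r^2 + 120) · r dr dθ.

Inner integral (in r): ∫_{4}^{8} (24r^2 + 120) · r dr = 25920.

Outer integral (in θ): ∫_{0}^{2π} (25920) dθ = 51840π.

Therefore ∬_D (24x^2 + 24y^2 + 120) dA = 51840π.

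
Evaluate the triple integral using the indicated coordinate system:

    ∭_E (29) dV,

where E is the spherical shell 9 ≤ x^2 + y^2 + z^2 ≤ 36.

In spherical coordinates, x = ρ sin(φ) cos(θ), y = ρ sin(φ) sin(θ), z = ρ cos(φ), and dV = ρ^2 sin(φ) dρ dφ dθ.

The integrand becomes 29, so

    ∭_E (29) dV = ∫_{0}^{2π} ∫_{0}^{π} ∫_{3}^{6} (29) · ρ^2 sin(φ) dρ dφ dθ.

Inner (ρ): 1827sin(φ).
Middle (φ): 3654.
Outer (θ): 7308π.

Therefore the triple integral equals 7308π.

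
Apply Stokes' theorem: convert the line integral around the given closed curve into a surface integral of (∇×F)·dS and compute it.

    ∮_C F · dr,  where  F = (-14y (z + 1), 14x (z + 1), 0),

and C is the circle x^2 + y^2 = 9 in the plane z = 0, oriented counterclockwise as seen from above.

Let S be the flat disk x^2 + y^2 ≤ 9 in the plane z = 0, with upward unit normal n̂ = ẑ. By Stokes' theorem,

    ∮_C F · dr = ∬_S (∇ × F) · n̂ dS = ∬_D (curl F)_z dA,

where D is the disk x^2 + y^2 ≤ 9.

Compute the curl of F = (-14y (z + 1), 14x (z + 1), 0):
    (∇ × F)_x = ∂F_z/∂y - ∂F_y/∂z = -14x,
    (∇ × F)_y = ∂F_x/∂z - ∂F_z/∂x = -14y,
    (∇ × F)_z = ∂F_y/∂x - ∂F_x/∂y = 28z + 28.

On z = 0, (curl F)_z = 28.

Convert to polar (x = r cos θ, y = r sin θ, dA = r dr dθ); the integrand becomes 28, so

    ∬_D (curl F)_z dA = ∫_0^{2π} ∫_0^{3} (28) · r dr dθ.

Inner (r from 0 to 3): 126.
Outer (θ from 0 to 2π): 252π.

Therefore ∮_C F · dr = 252π.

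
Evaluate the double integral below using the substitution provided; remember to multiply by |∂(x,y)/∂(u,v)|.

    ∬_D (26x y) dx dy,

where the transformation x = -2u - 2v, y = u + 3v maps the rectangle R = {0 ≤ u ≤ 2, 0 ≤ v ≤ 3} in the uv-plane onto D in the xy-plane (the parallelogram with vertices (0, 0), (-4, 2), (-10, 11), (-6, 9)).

Compute the Jacobian determinant of (x, y) with respect to (u, v):

    ∂(x,y)/∂(u,v) = | -2  -2 | = (-2)(3) - (-2)(1) = -4.
                   | 1  3 |

Its absolute value is |J| = 4 (the area scaling factor).

Substituting x = -2u - 2v, y = u + 3v into the integrand,

    26x y → -52u^2 - 208u v - 156v^2,

so the integral becomes

    ∬_R (-52u^2 - 208u v - 156v^2) · |J| du dv = ∫_0^2 ∫_0^3 (-208u^2 - 832u v - 624v^2) dv du.

Inner (v): -624u^2 - 3744u - 5616.
Outer (u): -20384.

Therefore ∬_D (26x y) dx dy = -20384.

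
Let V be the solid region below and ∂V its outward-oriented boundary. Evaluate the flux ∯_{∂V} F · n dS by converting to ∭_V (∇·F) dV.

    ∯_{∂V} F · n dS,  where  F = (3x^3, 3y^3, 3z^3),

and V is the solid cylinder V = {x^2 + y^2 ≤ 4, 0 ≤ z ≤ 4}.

By the divergence theorem,

    ∯_{∂V} F · n dS = ∭_V (∇ · F) dV.

Compute the divergence:
    ∇ · F = ∂F_x/∂x + ∂F_y/∂y + ∂F_z/∂z = 9x^2 + 9y^2 + 9z^2.

In cylindrical coordinates, x = r cos(θ), y = r sin(θ), z = z, dV = r dr dθ dz, with 0 ≤ r ≤ 2, 0 ≤ θ ≤ 2π, 0 ≤ z ≤ 4.

The integrand, after substitution and multiplying by the volume element, becomes (9r^2 + 9z^2) · r, so

    ∭_V (∇·F) dV = ∫_0^{2π} ∫_0^{2} ∫_0^{4} (9r^2 + 9z^2) · r dz dr dθ.

Inner (z from 0 to 4): 36r^3 + 192r.
Middle (r from 0 to 2): 528.
Outer (θ from 0 to 2π): 1056π.

Therefore ∯_{∂V} F · n dS = 1056π.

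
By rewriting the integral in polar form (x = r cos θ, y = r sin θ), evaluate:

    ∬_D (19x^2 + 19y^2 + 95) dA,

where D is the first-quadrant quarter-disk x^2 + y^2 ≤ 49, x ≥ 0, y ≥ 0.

The region D is 0 ≤ r ≤ 7, 0 ≤ θ ≤ π/2 in polar coordinates, where x = r cos(θ), y = r sin(θ), and dA = r dr dθ.

Under the substitution, the integrand becomes 19r^2 + 95, so

    ∬_D (19x^2 + 19y^2 + 95) dA = ∫_{0}^{π/2} ∫_{0}^{7} (19r^2 + 95) · r dr dθ.

Inner integral (in r): ∫_{0}^{7} (19r^2 + 95) · r dr = 54929/4.

Outer integral (in θ): ∫_{0}^{π/2} (54929/4) dθ = 54929π/8.

Therefore ∬_D (19x^2 + 19y^2 + 95) dA = 54929π/8.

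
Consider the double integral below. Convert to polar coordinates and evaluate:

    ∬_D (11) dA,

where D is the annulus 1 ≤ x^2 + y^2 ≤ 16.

The region D is 1 ≤ r ≤ 4, 0 ≤ θ ≤ 2π in polar coordinates, where x = r cos(θ), y = r sin(θ), and dA = r dr dθ.

Under the substitution, the integrand becomes 11, so

    ∬_D (11) dA = ∫_{0}^{2π} ∫_{1}^{4} (11) · r dr dθ.

Inner integral (in r): ∫_{1}^{4} (11) · r dr = 165/2.

Outer integral (in θ): ∫_{0}^{2π} (165/2) dθ = 165π.

Therefore ∬_D (11) dA = 165π.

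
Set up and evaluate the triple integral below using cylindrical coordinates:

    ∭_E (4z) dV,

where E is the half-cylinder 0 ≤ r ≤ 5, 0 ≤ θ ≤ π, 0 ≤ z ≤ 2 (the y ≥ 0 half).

In cylindrical coordinates, x = r cos(θ), y = r sin(θ), z = z, and dV = r dr dθ dz.

The integrand becomes 4z, so

    ∭_E (4z) dV = ∫_{0}^{π} ∫_{0}^{5} ∫_{0}^{2} (4z) · r dz dr dθ.

Inner (z): 8r.
Middle (r from 0 to 5): 100.
Outer (θ): 100π.

Therefore the triple integral equals 100π.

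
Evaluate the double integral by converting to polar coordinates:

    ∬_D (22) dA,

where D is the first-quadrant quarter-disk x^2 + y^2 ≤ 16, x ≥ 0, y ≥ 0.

The region D is 0 ≤ r ≤ 4, 0 ≤ θ ≤ π/2 in polar coordinates, where x = r cos(θ), y = r sin(θ), and dA = r dr dθ.

Under the substitution, the integrand becomes 22, so

    ∬_D (22) dA = ∫_{0}^{π/2} ∫_{0}^{4} (22) · r dr dθ.

Inner integral (in r): ∫_{0}^{4} (22) · r dr = 176.

Outer integral (in θ): ∫_{0}^{π/2} (176) dθ = 88π.

Therefore ∬_D (22) dA = 88π.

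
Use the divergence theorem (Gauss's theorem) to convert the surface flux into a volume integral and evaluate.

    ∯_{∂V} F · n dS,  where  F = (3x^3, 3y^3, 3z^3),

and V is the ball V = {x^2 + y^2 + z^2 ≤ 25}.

By the divergence theorem,

    ∯_{∂V} F · n dS = ∭_V (∇ · F) dV.

Compute the divergence:
    ∇ · F = ∂F_x/∂x + ∂F_y/∂y + ∂F_z/∂z = 9x^2 + 9y^2 + 9z^2.

In spherical coordinates, x = ρ sin(φ) cos(θ), y = ρ sin(φ) sin(θ), z = ρ cos(φ), dV = ρ^2 sin(φ) dρ dφ dθ, with 0 ≤ ρ ≤ 5, 0 ≤ φ ≤ π, 0 ≤ θ ≤ 2π.

The integrand, after substitution and multiplying by the volume element, becomes (9ρ^2) · ρ^2 sin(φ), so

    ∭_V (∇·F) dV = ∫_0^{2π} ∫_0^{π} ∫_0^{5} (9ρ^2) · ρ^2 sin(φ) dρ dφ dθ.

Inner (ρ from 0 to 5): 5625sin(φ).
Middle (φ from 0 to π): 11250.
Outer (θ from 0 to 2π): 22500π.

Therefore ∯_{∂V} F · n dS = 22500π.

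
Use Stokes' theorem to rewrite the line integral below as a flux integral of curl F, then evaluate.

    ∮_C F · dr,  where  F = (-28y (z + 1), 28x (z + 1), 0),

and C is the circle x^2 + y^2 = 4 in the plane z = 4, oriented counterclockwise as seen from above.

Let S be the flat disk x^2 + y^2 ≤ 4 in the plane z = 4, with upward unit normal n̂ = ẑ. By Stokes' theorem,

    ∮_C F · dr = ∬_S (∇ × F) · n̂ dS = ∬_D (curl F)_z dA,

where D is the disk x^2 + y^2 ≤ 4.

Compute the curl of F = (-28y (z + 1), 28x (z + 1), 0):
    (∇ × F)_x = ∂F_z/∂y - ∂F_y/∂z = -28x,
    (∇ × F)_y = ∂F_x/∂z - ∂F_z/∂x = -28y,
    (∇ × F)_z = ∂F_y/∂x - ∂F_x/∂y = 56z + 56.

On z = 4, (curl F)_z = 280.

Convert to polar (x = r cos θ, y = r sin θ, dA = r dr dθ); the integrand becomes 280, so

    ∬_D (curl F)_z dA = ∫_0^{2π} ∫_0^{2} (280) · r dr dθ.

Inner (r from 0 to 2): 560.
Outer (θ from 0 to 2π): 1120π.

Therefore ∮_C F · dr = 1120π.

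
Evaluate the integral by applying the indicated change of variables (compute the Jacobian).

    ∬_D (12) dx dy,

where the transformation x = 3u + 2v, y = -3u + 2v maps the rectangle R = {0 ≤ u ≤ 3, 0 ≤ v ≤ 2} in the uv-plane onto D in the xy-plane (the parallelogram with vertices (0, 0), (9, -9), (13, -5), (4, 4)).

Compute the Jacobian determinant of (x, y) with respect to (u, v):

    ∂(x,y)/∂(u,v) = | 3  2 | = (3)(2) - (2)(-3) = 12.
                   | -3  2 |

Its absolute value is |J| = 12 (the area scaling factor).

Substituting x = 3u + 2v, y = -3u + 2v into the integrand,

    12 → 12,

so the integral becomes

    ∬_R (12) · |J| du dv = ∫_0^3 ∫_0^2 (144) dv du.

Inner (v): 288.
Outer (u): 864.

Therefore ∬_D (12) dx dy = 864.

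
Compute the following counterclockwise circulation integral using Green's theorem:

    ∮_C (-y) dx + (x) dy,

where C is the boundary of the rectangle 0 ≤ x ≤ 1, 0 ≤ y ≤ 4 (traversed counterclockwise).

Green's theorem converts the closed line integral into a double integral over the enclosed region D:

    ∮_C P dx + Q dy = ∬_D (∂Q/∂x - ∂P/∂y) dA.

Here P = -y, Q = x, so

    ∂Q/∂x = 1,    ∂P/∂y = -1,
    ∂Q/∂x - ∂P/∂y = 2.

D is the region 0 ≤ x ≤ 1, 0 ≤ y ≤ 4. Evaluating the double integral:

    ∬_D (2) dA = ∫_0^{1} ∫_0^{4} (2) dy dx.

Inner (y from 0 to 4): 8.
Outer (x from 0 to 1): 8.

Therefore ∮_C P dx + Q dy = 8.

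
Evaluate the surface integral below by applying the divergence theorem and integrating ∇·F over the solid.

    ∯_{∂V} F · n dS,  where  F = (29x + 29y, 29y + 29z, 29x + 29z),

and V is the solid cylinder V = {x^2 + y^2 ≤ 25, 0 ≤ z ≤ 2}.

By the divergence theorem,

    ∯_{∂V} F · n dS = ∭_V (∇ · F) dV.

Compute the divergence:
    ∇ · F = ∂F_x/∂x + ∂F_y/∂y + ∂F_z/∂z = 29 + 29 + 29 = 87.

In cylindrical coordinates, x = r cos(θ), y = r sin(θ), z = z, dV = r dr dθ dz, with 0 ≤ r ≤ 5, 0 ≤ θ ≤ 2π, 0 ≤ z ≤ 2.

The integrand, after substitution and multiplying by the volume element, becomes (87) · r, so

    ∭_V (∇·F) dV = ∫_0^{2π} ∫_0^{5} ∫_0^{2} (87) · r dz dr dθ.

Inner (z from 0 to 2): 174r.
Middle (r from 0 to 5): 2175.
Outer (θ from 0 to 2π): 4350π.

Therefore ∯_{∂V} F · n dS = 4350π.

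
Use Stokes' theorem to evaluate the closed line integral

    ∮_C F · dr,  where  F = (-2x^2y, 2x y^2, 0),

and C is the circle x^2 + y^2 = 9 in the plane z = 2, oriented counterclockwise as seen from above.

Let S be the flat disk x^2 + y^2 ≤ 9 in the plane z = 2, with upward unit normal n̂ = ẑ. By Stokes' theorem,

    ∮_C F · dr = ∬_S (∇ × F) · n̂ dS = ∬_D (curl F)_z dA,

where D is the disk x^2 + y^2 ≤ 9.

Compute the curl of F = (-2x^2y, 2x y^2, 0):
    (∇ × F)_x = ∂F_z/∂y - ∂F_y/∂z = 0,
    (∇ × F)_y = ∂F_x/∂z - ∂F_z/∂x = 0,
    (∇ × F)_z = ∂F_y/∂x - ∂F_x/∂y = 2x^2 + 2y^2.

On z = 2, (curl F)_z = 2x^2 + 2y^2.

Convert to polar (x = r cos θ, y = r sin θ, dA = r dr dθ); the integrand becomes 2r^2, so

    ∬_D (curl F)_z dA = ∫_0^{2π} ∫_0^{3} (2r^2) · r dr dθ.

Inner (r from 0 to 3): 81/2.
Outer (θ from 0 to 2π): 81π.

Therefore ∮_C F · dr = 81π.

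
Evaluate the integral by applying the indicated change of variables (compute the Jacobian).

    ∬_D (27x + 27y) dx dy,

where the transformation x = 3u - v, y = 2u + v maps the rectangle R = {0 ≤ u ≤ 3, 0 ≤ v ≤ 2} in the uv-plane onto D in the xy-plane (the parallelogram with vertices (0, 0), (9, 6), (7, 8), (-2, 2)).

Compute the Jacobian determinant of (x, y) with respect to (u, v):

    ∂(x,y)/∂(u,v) = | 3  -1 | = (3)(1) - (-1)(2) = 5.
                   | 2  1 |

Its absolute value is |J| = 5 (the area scaling factor).

Substituting x = 3u - v, y = 2u + v into the integrand,

    27x + 27y → 135u,

so the integral becomes

    ∬_R (135u) · |J| du dv = ∫_0^3 ∫_0^2 (675u) dv du.

Inner (v): 1350u.
Outer (u): 6075.

Therefore ∬_D (27x + 27y) dx dy = 6075.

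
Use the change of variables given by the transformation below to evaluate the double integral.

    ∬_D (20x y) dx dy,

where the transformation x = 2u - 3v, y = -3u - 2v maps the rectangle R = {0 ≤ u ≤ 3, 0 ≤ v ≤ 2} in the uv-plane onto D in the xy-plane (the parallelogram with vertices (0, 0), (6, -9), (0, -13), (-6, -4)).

Compute the Jacobian determinant of (x, y) with respect to (u, v):

    ∂(x,y)/∂(u,v) = | 2  -3 | = (2)(-2) - (-3)(-3) = -13.
                   | -3  -2 |

Its absolute value is |J| = 13 (the area scaling factor).

Substituting x = 2u - 3v, y = -3u - 2v into the integrand,

    20x y → -120u^2 + 100u v + 120v^2,

so the integral becomes

    ∬_R (-120u^2 + 100u v + 120v^2) · |J| du dv = ∫_0^3 ∫_0^2 (-1560u^2 + 1300u v + 1560v^2) dv du.

Inner (v): -3120u^2 + 2600u + 4160.
Outer (u): -3900.

Therefore ∬_D (20x y) dx dy = -3900.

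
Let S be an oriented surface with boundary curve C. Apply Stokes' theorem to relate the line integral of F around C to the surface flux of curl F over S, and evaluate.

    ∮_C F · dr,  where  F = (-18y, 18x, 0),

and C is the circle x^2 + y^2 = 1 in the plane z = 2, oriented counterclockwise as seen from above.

Let S be the flat disk x^2 + y^2 ≤ 1 in the plane z = 2, with upward unit normal n̂ = ẑ. By Stokes' theorem,

    ∮_C F · dr = ∬_S (∇ × F) · n̂ dS = ∬_D (curl F)_z dA,

where D is the disk x^2 + y^2 ≤ 1.

Compute the curl of F = (-18y, 18x, 0):
    (∇ × F)_x = ∂F_z/∂y - ∂F_y/∂z = 0,
    (∇ × F)_y = ∂F_x/∂z - ∂F_z/∂x = 0,
    (∇ × F)_z = ∂F_y/∂x - ∂F_x/∂y = 36.

On z = 2, (curl F)_z = 36.

Convert to polar (x = r cos θ, y = r sin θ, dA = r dr dθ); the integrand becomes 36, so

    ∬_D (curl F)_z dA = ∫_0^{2π} ∫_0^{1} (36) · r dr dθ.

Inner (r from 0 to 1): 18.
Outer (θ from 0 to 2π): 36π.

Therefore ∮_C F · dr = 36π.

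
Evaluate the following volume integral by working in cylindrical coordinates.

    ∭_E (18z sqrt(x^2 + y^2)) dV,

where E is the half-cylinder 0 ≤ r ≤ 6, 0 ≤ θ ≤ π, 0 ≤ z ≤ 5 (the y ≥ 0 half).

In cylindrical coordinates, x = r cos(θ), y = r sin(θ), z = z, and dV = r dr dθ dz.

The integrand becomes 18r z, so

    ∭_E (18z sqrt(x^2 + y^2)) dV = ∫_{0}^{π} ∫_{0}^{6} ∫_{0}^{5} (18r z) · r dz dr dθ.

Inner (z): 225r^2.
Middle (r from 0 to 6): 16200.
Outer (θ): 16200π.

Therefore the triple integral equals 16200π.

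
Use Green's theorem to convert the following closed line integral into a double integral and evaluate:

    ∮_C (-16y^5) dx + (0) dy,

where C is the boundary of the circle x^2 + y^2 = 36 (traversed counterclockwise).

Green's theorem converts the closed line integral into a double integral over the enclosed region D:

    ∮_C P dx + Q dy = ∬_D (∂Q/∂x - ∂P/∂y) dA.

Here P = -16y^5, Q = 0, so

    ∂Q/∂x = 0,    ∂P/∂y = -80y^4,
    ∂Q/∂x - ∂P/∂y = 80y^4.

D is the region x^2 + y^2 ≤ 36. Evaluating the double integral:

In polar coordinates (x = r cos θ, y = r sin θ, dA = r dr dθ) the integrand becomes 80r^4sin(θ)^4, so

    ∬_D (80y^4) dA = ∫_0^{2π} ∫_0^{6} (80r^4sin(θ)^4) · r dr dθ.

Inner (r from 0 to 6): 622080sin(θ)^4.
Outer (θ from 0 to 2π): 466560π.

Therefore ∮_C P dx + Q dy = 466560π.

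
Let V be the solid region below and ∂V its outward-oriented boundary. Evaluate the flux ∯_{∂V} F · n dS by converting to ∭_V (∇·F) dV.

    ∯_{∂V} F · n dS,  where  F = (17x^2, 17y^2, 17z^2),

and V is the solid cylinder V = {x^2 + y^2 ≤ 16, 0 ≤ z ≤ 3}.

By the divergence theorem,

    ∯_{∂V} F · n dS = ∭_V (∇ · F) dV.

Compute the divergence:
    ∇ · F = ∂F_x/∂x + ∂F_y/∂y + ∂F_z/∂z = 34x + 34y + 34z.

In cylindrical coordinates, x = r cos(θ), y = r sin(θ), z = z, dV = r dr dθ dz, with 0 ≤ r ≤ 4, 0 ≤ θ ≤ 2π, 0 ≤ z ≤ 3.

The integrand, after substitution and multiplying by the volume element, becomes (34sqrt(2)r sin(θ + π/4) + 34z) · r, so

    ∭_V (∇·F) dV = ∫_0^{2π} ∫_0^{4} ∫_0^{3} (34sqrt(2)r sin(θ + π/4) + 34z) · r dz dr dθ.

Inner (z from 0 to 3): 51r (2sqrt(2)r sin(θ + π/4) + 3).
Middle (r from 0 to 4): 2176sqrt(2)sin(θ + π/4) + 1224.
Outer (θ from 0 to 2π): 2448π.

Therefore ∯_{∂V} F · n dS = 2448π.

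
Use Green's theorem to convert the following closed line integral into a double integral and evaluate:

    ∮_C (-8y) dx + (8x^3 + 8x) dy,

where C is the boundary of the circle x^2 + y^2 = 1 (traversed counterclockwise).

Green's theorem converts the closed line integral into a double integral over the enclosed region D:

    ∮_C P dx + Q dy = ∬_D (∂Q/∂x - ∂P/∂y) dA.

Here P = -8y, Q = 8x^3 + 8x, so

    ∂Q/∂x = 24x^2 + 8,    ∂P/∂y = -8,
    ∂Q/∂x - ∂P/∂y = 24x^2 + 16.

D is the region x^2 + y^2 ≤ 1. Evaluating the double integral:

In polar coordinates (x = r cos θ, y = r sin θ, dA = r dr dθ) the integrand becomes 24r^2cos(θ)^2 + 16, so

    ∬_D (24x^2 + 16) dA = ∫_0^{2π} ∫_0^{1} (24r^2cos(θ)^2 + 16) · r dr dθ.

Inner (r from 0 to 1): 6cos(θ)^2 + 8.
Outer (θ from 0 to 2π): 22π.

Therefore ∮_C P dx + Q dy = 22π.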